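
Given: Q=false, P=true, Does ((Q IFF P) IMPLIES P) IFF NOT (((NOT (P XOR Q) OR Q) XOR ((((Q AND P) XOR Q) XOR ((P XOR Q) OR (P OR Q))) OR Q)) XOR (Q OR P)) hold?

true

Q IFF P = false IFF true = false
(Q IFF P) IMPLIES P = false IMPLIES true = true
P XOR Q = true XOR false = true
NOT (P XOR Q) = NOT true = false
NOT (P XOR Q) OR Q = false OR false = false
Q AND P = false AND true = false
(Q AND P) XOR Q = false XOR false = false
P XOR Q = true XOR false = true
P OR Q = true OR false = true
(P XOR Q) OR (P OR Q) = true OR true = true
((Q AND P) XOR Q) XOR ((P XOR Q) OR (P OR Q)) = false XOR true = true
(((Q AND P) XOR Q) XOR ((P XOR Q) OR (P OR Q))) OR Q = true OR false = true
(NOT (P XOR Q) OR Q) XOR ((((Q AND P) XOR Q) XOR ((P XOR Q) OR (P OR Q))) OR Q) = false XOR true = true
Q OR P = false OR true = true
((NOT (P XOR Q) OR Q) XOR ((((Q AND P) XOR Q) XOR ((P XOR Q) OR (P OR Q))) OR Q)) XOR (Q OR P) = true XOR true = false
NOT (((NOT (P XOR Q) OR Q) XOR ((((Q AND P) XOR Q) XOR ((P XOR Q) OR (P OR Q))) OR Q)) XOR (Q OR P)) = NOT false = true
((Q IFF P) IMPLIES P) IFF NOT (((NOT (P XOR Q) OR Q) XOR ((((Q AND P) XOR Q) XOR ((P XOR Q) OR (P OR Q))) OR Q)) XOR (Q OR P)) = true IFF true = true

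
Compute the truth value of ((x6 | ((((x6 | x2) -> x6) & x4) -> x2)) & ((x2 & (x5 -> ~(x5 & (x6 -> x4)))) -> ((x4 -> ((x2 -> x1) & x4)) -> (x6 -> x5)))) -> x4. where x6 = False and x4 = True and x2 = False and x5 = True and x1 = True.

Substituting x6=False, x4=True, x2=False, x5=True, x1=True:
x6 | x2 = False | False = False
(x6 | x2) -> x6 = False -> False = True
((x6 | x2) -> x6) & x4 = True & True = True
(((x6 | x2) -> x6) & x4) -> x2 = True -> False = False
x6 | ((((x6 | x2) -> x6) & x4) -> x2) = False | False = False
x6 -> x4 = False -> True = True
x5 & (x6 -> x4) = True & True = True
~(x5 & (x6 -> x4)) = ~True = False
x5 -> ~(x5 & (x6 -> x4)) = True -> False = False
x2 & (x5 -> ~(x5 & (x6 -> x4))) = False & False = False
x2 -> x1 = False -> True = True
(x2 -> x1) & x4 = True & True = True
x4 -> ((x2 -> x1) & x4) = True -> True = True
x6 -> x5 = False -> True = True
(x4 -> ((x2 -> x1) & x4)) -> (x6 -> x5) = True -> True = True
(x2 & (x5 -> ~(x5 & (x6 -> x4)))) -> ((x4 -> ((x2 -> x1) & x4)) -> (x6 -> x5)) = False -> True = True
(x6 | ((((x6 | x2) -> x6) & x4) -> x2)) & ((x2 & (x5 -> ~(x5 & (x6 -> x4)))) -> ((x4 -> ((x2 -> x1) & x4)) -> (x6 -> x5))) = False & True = False
((x6 | ((((x6 | x2) -> x6) & x4) -> x2)) & ((x2 & (x5 -> ~(x5 & (x6 -> x4)))) -> ((x4 -> ((x2 -> x1) & x4)) -> (x6 -> x5)))) -> x4 = False -> True = True

True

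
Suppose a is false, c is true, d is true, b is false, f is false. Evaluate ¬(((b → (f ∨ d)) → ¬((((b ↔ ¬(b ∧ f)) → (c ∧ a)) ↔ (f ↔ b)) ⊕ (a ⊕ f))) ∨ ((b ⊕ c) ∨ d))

False

f ∨ d = False ∨ True = True
b → (f ∨ d) = False → True = True
b ∧ f = False ∧ False = False
¬(b ∧ f) = ¬False = True
b ↔ ¬(b ∧ f) = False ↔ True = False
c ∧ a = True ∧ False = False
(b ↔ ¬(b ∧ f)) → (c ∧ a) = False → False = True
f ↔ b = False ↔ False = True
((b ↔ ¬(b ∧ f)) → (c ∧ a)) ↔ (f ↔ b) = True ↔ True = True
a ⊕ f = False ⊕ False = False
(((b ↔ ¬(b ∧ f)) → (c ∧ a)) ↔ (f ↔ b)) ⊕ (a ⊕ f) = True ⊕ False = True
¬((((b ↔ ¬(b ∧ f)) → (c ∧ a)) ↔ (f ↔ b)) ⊕ (a ⊕ f)) = ¬True = False
(b → (f ∨ d)) → ¬((((b ↔ ¬(b ∧ f)) → (c ∧ a)) ↔ (f ↔ b)) ⊕ (a ⊕ f)) = True → False = False
b ⊕ c = False ⊕ True = True
(b ⊕ c) ∨ d = True ∨ True = True
((b → (f ∨ d)) → ¬((((b ↔ ¬(b ∧ f)) → (c ∧ a)) ↔ (f ↔ b)) ⊕ (a ⊕ f))) ∨ ((b ⊕ c) ∨ d) = False ∨ True = True
¬(((b → (f ∨ d)) → ¬((((b ↔ ¬(b ∧ f)) → (c ∧ a)) ↔ (f ↔ b)) ⊕ (a ⊕ f))) ∨ ((b ⊕ c) ∨ d)) = ¬True = False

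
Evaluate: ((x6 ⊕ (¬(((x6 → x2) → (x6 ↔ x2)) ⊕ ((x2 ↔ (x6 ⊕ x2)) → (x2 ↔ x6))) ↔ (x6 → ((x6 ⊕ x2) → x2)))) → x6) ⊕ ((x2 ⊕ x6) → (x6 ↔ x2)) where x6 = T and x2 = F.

T

Substituting x6=T, x2=F:
x6 → x2 = T → F = F
x6 ↔ x2 = T ↔ F = F
(x6 → x2) → (x6 ↔ x2) = F → F = T
x6 ⊕ x2 = T ⊕ F = T
x2 ↔ (x6 ⊕ x2) = F ↔ T = F
x2 ↔ x6 = F ↔ T = F
(x2 ↔ (x6 ⊕ x2)) → (x2 ↔ x6) = F → F = T
((x6 → x2) → (x6 ↔ x2)) ⊕ ((x2 ↔ (x6 ⊕ x2)) → (x2 ↔ x6)) = T ⊕ T = F
¬(((x6 → x2) → (x6 ↔ x2)) ⊕ ((x2 ↔ (x6 ⊕ x2)) → (x2 ↔ x6))) = ¬F = T
x6 ⊕ x2 = T ⊕ F = T
(x6 ⊕ x2) → x2 = T → F = F
x6 → ((x6 ⊕ x2) → x2) = T → F = F
¬(((x6 → x2) → (x6 ↔ x2)) ⊕ ((x2 ↔ (x6 ⊕ x2)) → (x2 ↔ x6))) ↔ (x6 → ((x6 ⊕ x2) → x2)) = T ↔ F = F
x6 ⊕ (¬(((x6 → x2) → (x6 ↔ x2)) ⊕ ((x2 ↔ (x6 ⊕ x2)) → (x2 ↔ x6))) ↔ (x6 → ((x6 ⊕ x2) → x2))) = T ⊕ F = T
(x6 ⊕ (¬(((x6 → x2) → (x6 ↔ x2)) ⊕ ((x2 ↔ (x6 ⊕ x2)) → (x2 ↔ x6))) ↔ (x6 → ((x6 ⊕ x2) → x2)))) → x6 = T → T = T
x2 ⊕ x6 = F ⊕ T = T
x6 ↔ x2 = T ↔ F = F
(x2 ⊕ x6) → (x6 ↔ x2) = T → F = F
((x6 ⊕ (¬(((x6 → x2) → (x6 ↔ x2)) ⊕ ((x2 ↔ (x6 ⊕ x2)) → (x2 ↔ x6))) ↔ (x6 → ((x6 ⊕ x2) → x2)))) → x6) ⊕ ((x2 ⊕ x6) → (x6 ↔ x2)) = T ⊕ F = T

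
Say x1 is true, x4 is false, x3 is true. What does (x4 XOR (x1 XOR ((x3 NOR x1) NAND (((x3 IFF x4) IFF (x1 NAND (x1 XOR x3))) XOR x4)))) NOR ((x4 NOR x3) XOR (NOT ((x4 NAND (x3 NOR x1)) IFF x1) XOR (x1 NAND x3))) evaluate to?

T

x3 NOR x1 = T NOR T = F
x3 IFF x4 = T IFF F = F
x1 XOR x3 = T XOR T = F
x1 NAND (x1 XOR x3) = T NAND F = T
(x3 IFF x4) IFF (x1 NAND (x1 XOR x3)) = F IFF T = F
((x3 IFF x4) IFF (x1 NAND (x1 XOR x3))) XOR x4 = F XOR F = F
(x3 NOR x1) NAND (((x3 IFF x4) IFF (x1 NAND (x1 XOR x3))) XOR x4) = F NAND F = T
x1 XOR ((x3 NOR x1) NAND (((x3 IFF x4) IFF (x1 NAND (x1 XOR x3))) XOR x4)) = T XOR T = F
x4 XOR (x1 XOR ((x3 NOR x1) NAND (((x3 IFF x4) IFF (x1 NAND (x1 XOR x3))) XOR x4))) = F XOR F = F
x4 NOR x3 = F NOR T = F
x3 NOR x1 = T NOR T = F
x4 NAND (x3 NOR x1) = F NAND F = T
(x4 NAND (x3 NOR x1)) IFF x1 = T IFF T = T
NOT ((x4 NAND (x3 NOR x1)) IFF x1) = NOT T = F
x1 NAND x3 = T NAND T = F
NOT ((x4 NAND (x3 NOR x1)) IFF x1) XOR (x1 NAND x3) = F XOR F = F
(x4 NOR x3) XOR (NOT ((x4 NAND (x3 NOR x1)) IFF x1) XOR (x1 NAND x3)) = F XOR F = F
(x4 XOR (x1 XOR ((x3 NOR x1) NAND (((x3 IFF x4) IFF (x1 NAND (x1 XOR x3))) XOR x4)))) NOR ((x4 NOR x3) XOR (NOT ((x4 NAND (x3 NOR x1)) IFF x1) XOR (x1 NAND x3))) = F NOR F = T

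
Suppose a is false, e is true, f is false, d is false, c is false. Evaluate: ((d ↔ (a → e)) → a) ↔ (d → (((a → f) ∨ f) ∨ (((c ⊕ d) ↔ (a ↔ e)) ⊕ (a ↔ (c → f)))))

True

a → e = False → True = True
d ↔ (a → e) = False ↔ True = False
(d ↔ (a → e)) → a = False → False = True
a → f = False → False = True
(a → f) ∨ f = True ∨ False = True
c ⊕ d = False ⊕ False = False
a ↔ e = False ↔ True = False
(c ⊕ d) ↔ (a ↔ e) = False ↔ False = True
c → f = False → False = True
a ↔ (c → f) = False ↔ True = False
((c ⊕ d) ↔ (a ↔ e)) ⊕ (a ↔ (c → f)) = True ⊕ False = True
((a → f) ∨ f) ∨ (((c ⊕ d) ↔ (a ↔ e)) ⊕ (a ↔ (c → f))) = True ∨ True = True
d → (((a → f) ∨ f) ∨ (((c ⊕ d) ↔ (a ↔ e)) ⊕ (a ↔ (c → f)))) = False → True = True
((d ↔ (a → e)) → a) ↔ (d → (((a → f) ∨ f) ∨ (((c ⊕ d) ↔ (a ↔ e)) ⊕ (a ↔ (c → f))))) = True ↔ True = True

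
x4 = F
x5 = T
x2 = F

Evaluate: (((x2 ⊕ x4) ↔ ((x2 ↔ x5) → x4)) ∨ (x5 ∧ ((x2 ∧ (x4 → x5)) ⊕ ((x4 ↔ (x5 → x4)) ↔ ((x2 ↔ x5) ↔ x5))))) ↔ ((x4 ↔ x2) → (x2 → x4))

F

x2 ⊕ x4 = F ⊕ F = F
x2 ↔ x5 = F ↔ T = F
(x2 ↔ x5) → x4 = F → F = T
(x2 ⊕ x4) ↔ ((x2 ↔ x5) → x4) = F ↔ T = F
x4 → x5 = F → T = T
x2 ∧ (x4 → x5) = F ∧ T = F
x5 → x4 = T → F = F
x4 ↔ (x5 → x4) = F ↔ F = T
x2 ↔ x5 = F ↔ T = F
(x2 ↔ x5) ↔ x5 = F ↔ T = F
(x4 ↔ (x5 → x4)) ↔ ((x2 ↔ x5) ↔ x5) = T ↔ F = F
(x2 ∧ (x4 → x5)) ⊕ ((x4 ↔ (x5 → x4)) ↔ ((x2 ↔ x5) ↔ x5)) = F ⊕ F = F
x5 ∧ ((x2 ∧ (x4 → x5)) ⊕ ((x4 ↔ (x5 → x4)) ↔ ((x2 ↔ x5) ↔ x5))) = T ∧ F = F
((x2 ⊕ x4) ↔ ((x2 ↔ x5) → x4)) ∨ (x5 ∧ ((x2 ∧ (x4 → x5)) ⊕ ((x4 ↔ (x5 → x4)) ↔ ((x2 ↔ x5) ↔ x5)))) = F ∨ F = F
x4 ↔ x2 = F ↔ F = T
x2 → x4 = F → F = T
(x4 ↔ x2) → (x2 → x4) = T → T = T
(((x2 ⊕ x4) ↔ ((x2 ↔ x5) → x4)) ∨ (x5 ∧ ((x2 ∧ (x4 → x5)) ⊕ ((x4 ↔ (x5 → x4)) ↔ ((x2 ↔ x5) ↔ x5))))) ↔ ((x4 ↔ x2) → (x2 → x4)) = F ↔ T = F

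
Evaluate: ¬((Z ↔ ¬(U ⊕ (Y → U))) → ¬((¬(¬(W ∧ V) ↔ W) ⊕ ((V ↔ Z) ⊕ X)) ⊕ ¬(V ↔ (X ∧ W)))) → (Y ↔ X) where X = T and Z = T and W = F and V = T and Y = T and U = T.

Y → U = T → T = T
U ⊕ (Y → U) = T ⊕ T = F
¬(U ⊕ (Y → U)) = ¬F = T
Z ↔ ¬(U ⊕ (Y → U)) = T ↔ T = T
W ∧ V = F ∧ T = F
¬(W ∧ V) = ¬F = T
¬(W ∧ V) ↔ W = T ↔ F = F
¬(¬(W ∧ V) ↔ W) = ¬F = T
V ↔ Z = T ↔ T = T
(V ↔ Z) ⊕ X = T ⊕ T = F
¬(¬(W ∧ V) ↔ W) ⊕ ((V ↔ Z) ⊕ X) = T ⊕ F = T
X ∧ W = T ∧ F = F
V ↔ (X ∧ W) = T ↔ F = F
¬(V ↔ (X ∧ W)) = ¬F = T
(¬(¬(W ∧ V) ↔ W) ⊕ ((V ↔ Z) ⊕ X)) ⊕ ¬(V ↔ (X ∧ W)) = T ⊕ T = F
¬((¬(¬(W ∧ V) ↔ W) ⊕ ((V ↔ Z) ⊕ X)) ⊕ ¬(V ↔ (X ∧ W))) = ¬F = T
(Z ↔ ¬(U ⊕ (Y → U))) → ¬((¬(¬(W ∧ V) ↔ W) ⊕ ((V ↔ Z) ⊕ X)) ⊕ ¬(V ↔ (X ∧ W))) = T → T = T
¬((Z ↔ ¬(U ⊕ (Y → U))) → ¬((¬(¬(W ∧ V) ↔ W) ⊕ ((V ↔ Z) ⊕ X)) ⊕ ¬(V ↔ (X ∧ W)))) = ¬T = F
Y ↔ X = T ↔ T = T
¬((Z ↔ ¬(U ⊕ (Y → U))) → ¬((¬(¬(W ∧ V) ↔ W) ⊕ ((V ↔ Z) ⊕ X)) ⊕ ¬(V ↔ (X ∧ W)))) → (Y ↔ X) = F → T = T

T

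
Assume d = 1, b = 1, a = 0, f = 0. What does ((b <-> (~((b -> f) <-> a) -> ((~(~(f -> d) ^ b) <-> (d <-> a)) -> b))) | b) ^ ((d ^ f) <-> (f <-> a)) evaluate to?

b -> f = 1 -> 0 = 0
(b -> f) <-> a = 0 <-> 0 = 1
~((b -> f) <-> a) = ~1 = 0
f -> d = 0 -> 1 = 1
~(f -> d) = ~1 = 0
~(f -> d) ^ b = 0 ^ 1 = 1
~(~(f -> d) ^ b) = ~1 = 0
d <-> a = 1 <-> 0 = 0
~(~(f -> d) ^ b) <-> (d <-> a) = 0 <-> 0 = 1
(~(~(f -> d) ^ b) <-> (d <-> a)) -> b = 1 -> 1 = 1
~((b -> f) <-> a) -> ((~(~(f -> d) ^ b) <-> (d <-> a)) -> b) = 0 -> 1 = 1
b <-> (~((b -> f) <-> a) -> ((~(~(f -> d) ^ b) <-> (d <-> a)) -> b)) = 1 <-> 1 = 1
(b <-> (~((b -> f) <-> a) -> ((~(~(f -> d) ^ b) <-> (d <-> a)) -> b))) | b = 1 | 1 = 1
d ^ f = 1 ^ 0 = 1
f <-> a = 0 <-> 0 = 1
(d ^ f) <-> (f <-> a) = 1 <-> 1 = 1
((b <-> (~((b -> f) <-> a) -> ((~(~(f -> d) ^ b) <-> (d <-> a)) -> b))) | b) ^ ((d ^ f) <-> (f <-> a)) = 1 ^ 1 = 0

0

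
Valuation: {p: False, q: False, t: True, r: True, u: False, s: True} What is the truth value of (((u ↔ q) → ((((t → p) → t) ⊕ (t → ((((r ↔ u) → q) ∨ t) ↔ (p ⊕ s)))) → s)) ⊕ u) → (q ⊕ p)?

False

Substituting p=False, q=False, t=True, r=True, u=False, s=True:
u ↔ q = False ↔ False = True
t → p = True → False = False
(t → p) → t = False → True = True
r ↔ u = True ↔ False = False
(r ↔ u) → q = False → False = True
((r ↔ u) → q) ∨ t = True ∨ True = True
p ⊕ s = False ⊕ True = True
(((r ↔ u) → q) ∨ t) ↔ (p ⊕ s) = True ↔ True = True
t → ((((r ↔ u) → q) ∨ t) ↔ (p ⊕ s)) = True → True = True
((t → p) → t) ⊕ (t → ((((r ↔ u) → q) ∨ t) ↔ (p ⊕ s))) = True ⊕ True = False
(((t → p) → t) ⊕ (t → ((((r ↔ u) → q) ∨ t) ↔ (p ⊕ s)))) → s = False → True = True
(u ↔ q) → ((((t → p) → t) ⊕ (t → ((((r ↔ u) → q) ∨ t) ↔ (p ⊕ s)))) → s) = True → True = True
((u ↔ q) → ((((t → p) → t) ⊕ (t → ((((r ↔ u) → q) ∨ t) ↔ (p ⊕ s)))) → s)) ⊕ u = True ⊕ False = True
q ⊕ p = False ⊕ False = False
(((u ↔ q) → ((((t → p) → t) ⊕ (t → ((((r ↔ u) → q) ∨ t) ↔ (p ⊕ s)))) → s)) ⊕ u) → (q ⊕ p) = True → False = False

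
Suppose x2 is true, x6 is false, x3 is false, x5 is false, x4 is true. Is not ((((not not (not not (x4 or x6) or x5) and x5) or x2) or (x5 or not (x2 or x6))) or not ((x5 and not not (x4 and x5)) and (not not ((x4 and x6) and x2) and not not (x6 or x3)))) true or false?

False

x4 or x6 = True or False = True
not (x4 or x6) = not True = False
not not (x4 or x6) = not False = True
not not (x4 or x6) or x5 = True or False = True
not (not not (x4 or x6) or x5) = not True = False
not not (not not (x4 or x6) or x5) = not False = True
not not (not not (x4 or x6) or x5) and x5 = True and False = False
(not not (not not (x4 or x6) or x5) and x5) or x2 = False or True = True
x2 or x6 = True or False = True
not (x2 or x6) = not True = False
x5 or not (x2 or x6) = False or False = False
((not not (not not (x4 or x6) or x5) and x5) or x2) or (x5 or not (x2 or x6)) = True or False = True
x4 and x5 = True and False = False
not (x4 and x5) = not False = True
not not (x4 and x5) = not True = False
x5 and not not (x4 and x5) = False and False = False
x4 and x6 = True and False = False
(x4 and x6) and x2 = False and True = False
not ((x4 and x6) and x2) = not False = True
not not ((x4 and x6) and x2) = not True = False
x6 or x3 = False or False = False
not (x6 or x3) = not False = True
not not (x6 or x3) = not True = False
not not ((x4 and x6) and x2) and not not (x6 or x3) = False and False = False
(x5 and not not (x4 and x5)) and (not not ((x4 and x6) and x2) and not not (x6 or x3)) = False and False = False
not ((x5 and not not (x4 and x5)) and (not not ((x4 and x6) and x2) and not not (x6 or x3))) = not False = True
(((not not (not not (x4 or x6) or x5) and x5) or x2) or (x5 or not (x2 or x6))) or not ((x5 and not not (x4 and x5)) and (not not ((x4 and x6) and x2) and not not (x6 or x3))) = True or True = True
not ((((not not (not not (x4 or x6) or x5) and x5) or x2) or (x5 or not (x2 or x6))) or not ((x5 and not not (x4 and x5)) and (not not ((x4 and x6) and x2) and not not (x6 or x3)))) = not True = False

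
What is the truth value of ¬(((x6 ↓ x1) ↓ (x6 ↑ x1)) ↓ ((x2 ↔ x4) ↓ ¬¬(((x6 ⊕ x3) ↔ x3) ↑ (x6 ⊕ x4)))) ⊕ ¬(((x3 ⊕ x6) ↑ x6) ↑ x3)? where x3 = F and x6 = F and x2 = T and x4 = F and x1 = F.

x6 ↓ x1 = F ↓ F = T
x6 ↑ x1 = F ↑ F = T
(x6 ↓ x1) ↓ (x6 ↑ x1) = T ↓ T = F
x2 ↔ x4 = T ↔ F = F
x6 ⊕ x3 = F ⊕ F = F
(x6 ⊕ x3) ↔ x3 = F ↔ F = T
x6 ⊕ x4 = F ⊕ F = F
((x6 ⊕ x3) ↔ x3) ↑ (x6 ⊕ x4) = T ↑ F = T
¬(((x6 ⊕ x3) ↔ x3) ↑ (x6 ⊕ x4)) = ¬T = F
¬¬(((x6 ⊕ x3) ↔ x3) ↑ (x6 ⊕ x4)) = ¬F = T
(x2 ↔ x4) ↓ ¬¬(((x6 ⊕ x3) ↔ x3) ↑ (x6 ⊕ x4)) = F ↓ T = F
((x6 ↓ x1) ↓ (x6 ↑ x1)) ↓ ((x2 ↔ x4) ↓ ¬¬(((x6 ⊕ x3) ↔ x3) ↑ (x6 ⊕ x4))) = F ↓ F = T
¬(((x6 ↓ x1) ↓ (x6 ↑ x1)) ↓ ((x2 ↔ x4) ↓ ¬¬(((x6 ⊕ x3) ↔ x3) ↑ (x6 ⊕ x4)))) = ¬T = F
x3 ⊕ x6 = F ⊕ F = F
(x3 ⊕ x6) ↑ x6 = F ↑ F = T
((x3 ⊕ x6) ↑ x6) ↑ x3 = T ↑ F = T
¬(((x3 ⊕ x6) ↑ x6) ↑ x3) = ¬T = F
¬(((x6 ↓ x1) ↓ (x6 ↑ x1)) ↓ ((x2 ↔ x4) ↓ ¬¬(((x6 ⊕ x3) ↔ x3) ↑ (x6 ⊕ x4)))) ⊕ ¬(((x3 ⊕ x6) ↑ x6) ↑ x3) = F ⊕ F = F

F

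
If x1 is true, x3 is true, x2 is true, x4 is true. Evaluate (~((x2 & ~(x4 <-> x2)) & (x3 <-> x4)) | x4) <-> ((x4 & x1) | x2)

x4 <-> x2 = True <-> True = True
~(x4 <-> x2) = ~True = False
x2 & ~(x4 <-> x2) = True & False = False
x3 <-> x4 = True <-> True = True
(x2 & ~(x4 <-> x2)) & (x3 <-> x4) = False & True = False
~((x2 & ~(x4 <-> x2)) & (x3 <-> x4)) = ~False = True
~((x2 & ~(x4 <-> x2)) & (x3 <-> x4)) | x4 = True | True = True
x4 & x1 = True & True = True
(x4 & x1) | x2 = True | True = True
(~((x2 & ~(x4 <-> x2)) & (x3 <-> x4)) | x4) <-> ((x4 & x1) | x2) = True <-> True = True

True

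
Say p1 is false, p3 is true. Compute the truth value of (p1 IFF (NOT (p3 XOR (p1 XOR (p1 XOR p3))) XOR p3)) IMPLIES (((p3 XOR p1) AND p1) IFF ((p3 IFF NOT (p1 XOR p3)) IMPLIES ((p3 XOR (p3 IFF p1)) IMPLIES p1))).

p1 XOR p3 = False XOR True = True
p1 XOR (p1 XOR p3) = False XOR True = True
p3 XOR (p1 XOR (p1 XOR p3)) = True XOR True = False
NOT (p3 XOR (p1 XOR (p1 XOR p3))) = NOT False = True
NOT (p3 XOR (p1 XOR (p1 XOR p3))) XOR p3 = True XOR True = False
p1 IFF (NOT (p3 XOR (p1 XOR (p1 XOR p3))) XOR p3) = False IFF False = True
p3 XOR p1 = True XOR False = True
(p3 XOR p1) AND p1 = True AND False = False
p1 XOR p3 = False XOR True = True
NOT (p1 XOR p3) = NOT True = False
p3 IFF NOT (p1 XOR p3) = True IFF False = False
p3 IFF p1 = True IFF False = False
p3 XOR (p3 IFF p1) = True XOR False = True
(p3 XOR (p3 IFF p1)) IMPLIES p1 = True IMPLIES False = False
(p3 IFF NOT (p1 XOR p3)) IMPLIES ((p3 XOR (p3 IFF p1)) IMPLIES p1) = False IMPLIES False = True
((p3 XOR p1) AND p1) IFF ((p3 IFF NOT (p1 XOR p3)) IMPLIES ((p3 XOR (p3 IFF p1)) IMPLIES p1)) = False IFF True = False
(p1 IFF (NOT (p3 XOR (p1 XOR (p1 XOR p3))) XOR p3)) IMPLIES (((p3 XOR p1) AND p1) IFF ((p3 IFF NOT (p1 XOR p3)) IMPLIES ((p3 XOR (p3 IFF p1)) IMPLIES p1))) = True IMPLIES False = False

False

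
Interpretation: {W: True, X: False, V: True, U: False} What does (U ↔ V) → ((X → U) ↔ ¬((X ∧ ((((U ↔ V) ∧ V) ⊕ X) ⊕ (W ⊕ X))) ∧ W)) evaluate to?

Substituting W=True, X=False, V=True, U=False:
U ↔ V = False ↔ True = False
X → U = False → False = True
U ↔ V = False ↔ True = False
(U ↔ V) ∧ V = False ∧ True = False
((U ↔ V) ∧ V) ⊕ X = False ⊕ False = False
W ⊕ X = True ⊕ False = True
(((U ↔ V) ∧ V) ⊕ X) ⊕ (W ⊕ X) = False ⊕ True = True
X ∧ ((((U ↔ V) ∧ V) ⊕ X) ⊕ (W ⊕ X)) = False ∧ True = False
(X ∧ ((((U ↔ V) ∧ V) ⊕ X) ⊕ (W ⊕ X))) ∧ W = False ∧ True = False
¬((X ∧ ((((U ↔ V) ∧ V) ⊕ X) ⊕ (W ⊕ X))) ∧ W) = ¬False = True
(X → U) ↔ ¬((X ∧ ((((U ↔ V) ∧ V) ⊕ X) ⊕ (W ⊕ X))) ∧ W) = True ↔ True = True
(U ↔ V) → ((X → U) ↔ ¬((X ∧ ((((U ↔ V) ∧ V) ⊕ X) ⊕ (W ⊕ X))) ∧ W)) = False → True = True

True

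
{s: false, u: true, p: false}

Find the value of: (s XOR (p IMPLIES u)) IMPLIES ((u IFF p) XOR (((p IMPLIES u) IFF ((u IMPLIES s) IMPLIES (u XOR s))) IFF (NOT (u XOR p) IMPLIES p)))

p IMPLIES u = false IMPLIES true = true
s XOR (p IMPLIES u) = false XOR true = true
u IFF p = true IFF false = false
p IMPLIES u = false IMPLIES true = true
u IMPLIES s = true IMPLIES false = false
u XOR s = true XOR false = true
(u IMPLIES s) IMPLIES (u XOR s) = false IMPLIES true = true
(p IMPLIES u) IFF ((u IMPLIES s) IMPLIES (u XOR s)) = true IFF true = true
u XOR p = true XOR false = true
NOT (u XOR p) = NOT true = false
NOT (u XOR p) IMPLIES p = false IMPLIES false = true
((p IMPLIES u) IFF ((u IMPLIES s) IMPLIES (u XOR s))) IFF (NOT (u XOR p) IMPLIES p) = true IFF true = true
(u IFF p) XOR (((p IMPLIES u) IFF ((u IMPLIES s) IMPLIES (u XOR s))) IFF (NOT (u XOR p) IMPLIES p)) = false XOR true = true
(s XOR (p IMPLIES u)) IMPLIES ((u IFF p) XOR (((p IMPLIES u) IFF ((u IMPLIES s) IMPLIES (u XOR s))) IFF (NOT (u XOR p) IMPLIES p))) = true IMPLIES true = true

true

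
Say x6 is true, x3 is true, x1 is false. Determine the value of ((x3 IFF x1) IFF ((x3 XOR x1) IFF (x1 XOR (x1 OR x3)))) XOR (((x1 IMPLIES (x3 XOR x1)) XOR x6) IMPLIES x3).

x3 IFF x1 = true IFF false = false
x3 XOR x1 = true XOR false = true
x1 OR x3 = false OR true = true
x1 XOR (x1 OR x3) = false XOR true = true
(x3 XOR x1) IFF (x1 XOR (x1 OR x3)) = true IFF true = true
(x3 IFF x1) IFF ((x3 XOR x1) IFF (x1 XOR (x1 OR x3))) = false IFF true = false
x3 XOR x1 = true XOR false = true
x1 IMPLIES (x3 XOR x1) = false IMPLIES true = true
(x1 IMPLIES (x3 XOR x1)) XOR x6 = true XOR true = false
((x1 IMPLIES (x3 XOR x1)) XOR x6) IMPLIES x3 = false IMPLIES true = true
((x3 IFF x1) IFF ((x3 XOR x1) IFF (x1 XOR (x1 OR x3)))) XOR (((x1 IMPLIES (x3 XOR x1)) XOR x6) IMPLIES x3) = false XOR true = true

true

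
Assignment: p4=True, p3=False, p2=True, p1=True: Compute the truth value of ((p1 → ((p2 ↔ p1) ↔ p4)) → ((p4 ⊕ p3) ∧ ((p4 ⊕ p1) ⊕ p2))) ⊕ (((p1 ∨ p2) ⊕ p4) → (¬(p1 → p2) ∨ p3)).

Substituting p4=True, p3=False, p2=True, p1=True:
p2 ↔ p1 = True ↔ True = True
(p2 ↔ p1) ↔ p4 = True ↔ True = True
p1 → ((p2 ↔ p1) ↔ p4) = True → True = True
p4 ⊕ p3 = True ⊕ False = True
p4 ⊕ p1 = True ⊕ True = False
(p4 ⊕ p1) ⊕ p2 = False ⊕ True = True
(p4 ⊕ p3) ∧ ((p4 ⊕ p1) ⊕ p2) = True ∧ True = True
(p1 → ((p2 ↔ p1) ↔ p4)) → ((p4 ⊕ p3) ∧ ((p4 ⊕ p1) ⊕ p2)) = True → True = True
p1 ∨ p2 = True ∨ True = True
(p1 ∨ p2) ⊕ p4 = True ⊕ True = False
p1 → p2 = True → True = True
¬(p1 → p2) = ¬True = False
¬(p1 → p2) ∨ p3 = False ∨ False = False
((p1 ∨ p2) ⊕ p4) → (¬(p1 → p2) ∨ p3) = False → False = True
((p1 → ((p2 ↔ p1) ↔ p4)) → ((p4 ⊕ p3) ∧ ((p4 ⊕ p1) ⊕ p2))) ⊕ (((p1 ∨ p2) ⊕ p4) → (¬(p1 → p2) ∨ p3)) = True ⊕ True = False

False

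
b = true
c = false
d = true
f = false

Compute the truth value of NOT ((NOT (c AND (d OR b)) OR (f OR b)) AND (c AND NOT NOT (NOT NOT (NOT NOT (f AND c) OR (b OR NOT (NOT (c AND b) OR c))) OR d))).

true

d OR b = true OR true = true
c AND (d OR b) = false AND true = false
NOT (c AND (d OR b)) = NOT false = true
f OR b = false OR true = true
NOT (c AND (d OR b)) OR (f OR b) = true OR true = true
f AND c = false AND false = false
NOT (f AND c) = NOT false = true
NOT NOT (f AND c) = NOT true = false
c AND b = false AND true = false
NOT (c AND b) = NOT false = true
NOT (c AND b) OR c = true OR false = true
NOT (NOT (c AND b) OR c) = NOT true = false
b OR NOT (NOT (c AND b) OR c) = true OR false = true
NOT NOT (f AND c) OR (b OR NOT (NOT (c AND b) OR c)) = false OR true = true
NOT (NOT NOT (f AND c) OR (b OR NOT (NOT (c AND b) OR c))) = NOT true = false
NOT NOT (NOT NOT (f AND c) OR (b OR NOT (NOT (c AND b) OR c))) = NOT false = true
NOT NOT (NOT NOT (f AND c) OR (b OR NOT (NOT (c AND b) OR c))) OR d = true OR true = true
NOT (NOT NOT (NOT NOT (f AND c) OR (b OR NOT (NOT (c AND b) OR c))) OR d) = NOT true = false
NOT NOT (NOT NOT (NOT NOT (f AND c) OR (b OR NOT (NOT (c AND b) OR c))) OR d) = NOT false = true
c AND NOT NOT (NOT NOT (NOT NOT (f AND c) OR (b OR NOT (NOT (c AND b) OR c))) OR d) = false AND true = false
(NOT (c AND (d OR b)) OR (f OR b)) AND (c AND NOT NOT (NOT NOT (NOT NOT (f AND c) OR (b OR NOT (NOT (c AND b) OR c))) OR d)) = true AND false = false
NOT ((NOT (c AND (d OR b)) OR (f OR b)) AND (c AND NOT NOT (NOT NOT (NOT NOT (f AND c) OR (b OR NOT (NOT (c AND b) OR c))) OR d))) = NOT false = true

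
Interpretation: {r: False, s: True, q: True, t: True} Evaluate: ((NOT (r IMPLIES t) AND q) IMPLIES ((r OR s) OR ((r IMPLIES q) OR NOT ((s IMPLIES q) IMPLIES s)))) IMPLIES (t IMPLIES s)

True

r IMPLIES t = False IMPLIES True = True
NOT (r IMPLIES t) = NOT True = False
NOT (r IMPLIES t) AND q = False AND True = False
r OR s = False OR True = True
r IMPLIES q = False IMPLIES True = True
s IMPLIES q = True IMPLIES True = True
(s IMPLIES q) IMPLIES s = True IMPLIES True = True
NOT ((s IMPLIES q) IMPLIES s) = NOT True = False
(r IMPLIES q) OR NOT ((s IMPLIES q) IMPLIES s) = True OR False = True
(r OR s) OR ((r IMPLIES q) OR NOT ((s IMPLIES q) IMPLIES s)) = True OR True = True
(NOT (r IMPLIES t) AND q) IMPLIES ((r OR s) OR ((r IMPLIES q) OR NOT ((s IMPLIES q) IMPLIES s))) = False IMPLIES True = True
t IMPLIES s = True IMPLIES True = True
((NOT (r IMPLIES t) AND q) IMPLIES ((r OR s) OR ((r IMPLIES q) OR NOT ((s IMPLIES q) IMPLIES s)))) IMPLIES (t IMPLIES s) = True IMPLIES True = True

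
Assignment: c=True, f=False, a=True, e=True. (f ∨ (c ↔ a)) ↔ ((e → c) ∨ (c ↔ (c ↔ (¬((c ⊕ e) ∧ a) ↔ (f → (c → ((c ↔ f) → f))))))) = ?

True

c ↔ a = True ↔ True = True
f ∨ (c ↔ a) = False ∨ True = True
e → c = True → True = True
c ⊕ e = True ⊕ True = False
(c ⊕ e) ∧ a = False ∧ True = False
¬((c ⊕ e) ∧ a) = ¬False = True
c ↔ f = True ↔ False = False
(c ↔ f) → f = False → False = True
c → ((c ↔ f) → f) = True → True = True
f → (c → ((c ↔ f) → f)) = False → True = True
¬((c ⊕ e) ∧ a) ↔ (f → (c → ((c ↔ f) → f))) = True ↔ True = True
c ↔ (¬((c ⊕ e) ∧ a) ↔ (f → (c → ((c ↔ f) → f)))) = True ↔ True = True
c ↔ (c ↔ (¬((c ⊕ e) ∧ a) ↔ (f → (c → ((c ↔ f) → f))))) = True ↔ True = True
(e → c) ∨ (c ↔ (c ↔ (¬((c ⊕ e) ∧ a) ↔ (f → (c → ((c ↔ f) → f)))))) = True ∨ True = True
(f ∨ (c ↔ a)) ↔ ((e → c) ∨ (c ↔ (c ↔ (¬((c ⊕ e) ∧ a) ↔ (f → (c → ((c ↔ f) → f))))))) = True ↔ True = True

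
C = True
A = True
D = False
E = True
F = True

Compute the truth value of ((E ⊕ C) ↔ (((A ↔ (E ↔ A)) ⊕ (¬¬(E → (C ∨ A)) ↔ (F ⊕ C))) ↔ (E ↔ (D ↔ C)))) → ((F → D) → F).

E ⊕ C = True ⊕ True = False
E ↔ A = True ↔ True = True
A ↔ (E ↔ A) = True ↔ True = True
C ∨ A = True ∨ True = True
E → (C ∨ A) = True → True = True
¬(E → (C ∨ A)) = ¬True = False
¬¬(E → (C ∨ A)) = ¬False = True
F ⊕ C = True ⊕ True = False
¬¬(E → (C ∨ A)) ↔ (F ⊕ C) = True ↔ False = False
(A ↔ (E ↔ A)) ⊕ (¬¬(E → (C ∨ A)) ↔ (F ⊕ C)) = True ⊕ False = True
D ↔ C = False ↔ True = False
E ↔ (D ↔ C) = True ↔ False = False
((A ↔ (E ↔ A)) ⊕ (¬¬(E → (C ∨ A)) ↔ (F ⊕ C))) ↔ (E ↔ (D ↔ C)) = True ↔ False = False
(E ⊕ C) ↔ (((A ↔ (E ↔ A)) ⊕ (¬¬(E → (C ∨ A)) ↔ (F ⊕ C))) ↔ (E ↔ (D ↔ C))) = False ↔ False = True
F → D = True → False = False
(F → D) → F = False → True = True
((E ⊕ C) ↔ (((A ↔ (E ↔ A)) ⊕ (¬¬(E → (C ∨ A)) ↔ (F ⊕ C))) ↔ (E ↔ (D ↔ C)))) → ((F → D) → F) = True → True = True

True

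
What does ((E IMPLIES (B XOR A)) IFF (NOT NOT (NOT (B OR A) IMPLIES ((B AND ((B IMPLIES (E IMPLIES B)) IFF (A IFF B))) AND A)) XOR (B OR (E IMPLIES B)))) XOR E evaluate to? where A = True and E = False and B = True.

B XOR A = True XOR True = False
E IMPLIES (B XOR A) = False IMPLIES False = True
B OR A = True OR True = True
NOT (B OR A) = NOT True = False
E IMPLIES B = False IMPLIES True = True
B IMPLIES (E IMPLIES B) = True IMPLIES True = True
A IFF B = True IFF True = True
(B IMPLIES (E IMPLIES B)) IFF (A IFF B) = True IFF True = True
B AND ((B IMPLIES (E IMPLIES B)) IFF (A IFF B)) = True AND True = True
(B AND ((B IMPLIES (E IMPLIES B)) IFF (A IFF B))) AND A = True AND True = True
NOT (B OR A) IMPLIES ((B AND ((B IMPLIES (E IMPLIES B)) IFF (A IFF B))) AND A) = False IMPLIES True = True
NOT (NOT (B OR A) IMPLIES ((B AND ((B IMPLIES (E IMPLIES B)) IFF (A IFF B))) AND A)) = NOT True = False
NOT NOT (NOT (B OR A) IMPLIES ((B AND ((B IMPLIES (E IMPLIES B)) IFF (A IFF B))) AND A)) = NOT False = True
E IMPLIES B = False IMPLIES True = True
B OR (E IMPLIES B) = True OR True = True
NOT NOT (NOT (B OR A) IMPLIES ((B AND ((B IMPLIES (E IMPLIES B)) IFF (A IFF B))) AND A)) XOR (B OR (E IMPLIES B)) = True XOR True = False
(E IMPLIES (B XOR A)) IFF (NOT NOT (NOT (B OR A) IMPLIES ((B AND ((B IMPLIES (E IMPLIES B)) IFF (A IFF B))) AND A)) XOR (B OR (E IMPLIES B))) = True IFF False = False
((E IMPLIES (B XOR A)) IFF (NOT NOT (NOT (B OR A) IMPLIES ((B AND ((B IMPLIES (E IMPLIES B)) IFF (A IFF B))) AND A)) XOR (B OR (E IMPLIES B)))) XOR E = False XOR False = False

False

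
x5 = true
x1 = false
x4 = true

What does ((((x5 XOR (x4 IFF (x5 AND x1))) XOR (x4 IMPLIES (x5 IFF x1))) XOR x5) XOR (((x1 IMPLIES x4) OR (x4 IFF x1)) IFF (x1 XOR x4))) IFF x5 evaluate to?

true

x5 AND x1 = true AND false = false
x4 IFF (x5 AND x1) = true IFF false = false
x5 XOR (x4 IFF (x5 AND x1)) = true XOR false = true
x5 IFF x1 = true IFF false = false
x4 IMPLIES (x5 IFF x1) = true IMPLIES false = false
(x5 XOR (x4 IFF (x5 AND x1))) XOR (x4 IMPLIES (x5 IFF x1)) = true XOR false = true
((x5 XOR (x4 IFF (x5 AND x1))) XOR (x4 IMPLIES (x5 IFF x1))) XOR x5 = true XOR true = false
x1 IMPLIES x4 = false IMPLIES true = true
x4 IFF x1 = true IFF false = false
(x1 IMPLIES x4) OR (x4 IFF x1) = true OR false = true
x1 XOR x4 = false XOR true = true
((x1 IMPLIES x4) OR (x4 IFF x1)) IFF (x1 XOR x4) = true IFF true = true
(((x5 XOR (x4 IFF (x5 AND x1))) XOR (x4 IMPLIES (x5 IFF x1))) XOR x5) XOR (((x1 IMPLIES x4) OR (x4 IFF x1)) IFF (x1 XOR x4)) = false XOR true = true
((((x5 XOR (x4 IFF (x5 AND x1))) XOR (x4 IMPLIES (x5 IFF x1))) XOR x5) XOR (((x1 IMPLIES x4) OR (x4 IFF x1)) IFF (x1 XOR x4))) IFF x5 = true IFF true = true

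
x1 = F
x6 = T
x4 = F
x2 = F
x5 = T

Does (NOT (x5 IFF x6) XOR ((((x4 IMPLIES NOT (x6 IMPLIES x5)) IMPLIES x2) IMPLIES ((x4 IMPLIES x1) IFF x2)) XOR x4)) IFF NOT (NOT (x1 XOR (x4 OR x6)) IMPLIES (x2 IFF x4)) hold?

F

x5 IFF x6 = T IFF T = T
NOT (x5 IFF x6) = NOT T = F
x6 IMPLIES x5 = T IMPLIES T = T
NOT (x6 IMPLIES x5) = NOT T = F
x4 IMPLIES NOT (x6 IMPLIES x5) = F IMPLIES F = T
(x4 IMPLIES NOT (x6 IMPLIES x5)) IMPLIES x2 = T IMPLIES F = F
x4 IMPLIES x1 = F IMPLIES F = T
(x4 IMPLIES x1) IFF x2 = T IFF F = F
((x4 IMPLIES NOT (x6 IMPLIES x5)) IMPLIES x2) IMPLIES ((x4 IMPLIES x1) IFF x2) = F IMPLIES F = T
(((x4 IMPLIES NOT (x6 IMPLIES x5)) IMPLIES x2) IMPLIES ((x4 IMPLIES x1) IFF x2)) XOR x4 = T XOR F = T
NOT (x5 IFF x6) XOR ((((x4 IMPLIES NOT (x6 IMPLIES x5)) IMPLIES x2) IMPLIES ((x4 IMPLIES x1) IFF x2)) XOR x4) = F XOR T = T
x4 OR x6 = F OR T = T
x1 XOR (x4 OR x6) = F XOR T = T
NOT (x1 XOR (x4 OR x6)) = NOT T = F
x2 IFF x4 = F IFF F = T
NOT (x1 XOR (x4 OR x6)) IMPLIES (x2 IFF x4) = F IMPLIES T = T
NOT (NOT (x1 XOR (x4 OR x6)) IMPLIES (x2 IFF x4)) = NOT T = F
(NOT (x5 IFF x6) XOR ((((x4 IMPLIES NOT (x6 IMPLIES x5)) IMPLIES x2) IMPLIES ((x4 IMPLIES x1) IFF x2)) XOR x4)) IFF NOT (NOT (x1 XOR (x4 OR x6)) IMPLIES (x2 IFF x4)) = T IFF F = F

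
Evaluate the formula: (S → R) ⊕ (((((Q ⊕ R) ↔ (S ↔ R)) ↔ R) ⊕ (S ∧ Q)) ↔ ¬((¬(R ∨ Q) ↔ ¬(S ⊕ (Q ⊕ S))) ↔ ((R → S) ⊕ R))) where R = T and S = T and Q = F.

T

S → R = T → T = T
Q ⊕ R = F ⊕ T = T
S ↔ R = T ↔ T = T
(Q ⊕ R) ↔ (S ↔ R) = T ↔ T = T
((Q ⊕ R) ↔ (S ↔ R)) ↔ R = T ↔ T = T
S ∧ Q = T ∧ F = F
(((Q ⊕ R) ↔ (S ↔ R)) ↔ R) ⊕ (S ∧ Q) = T ⊕ F = T
R ∨ Q = T ∨ F = T
¬(R ∨ Q) = ¬T = F
Q ⊕ S = F ⊕ T = T
S ⊕ (Q ⊕ S) = T ⊕ T = F
¬(S ⊕ (Q ⊕ S)) = ¬F = T
¬(R ∨ Q) ↔ ¬(S ⊕ (Q ⊕ S)) = F ↔ T = F
R → S = T → T = T
(R → S) ⊕ R = T ⊕ T = F
(¬(R ∨ Q) ↔ ¬(S ⊕ (Q ⊕ S))) ↔ ((R → S) ⊕ R) = F ↔ F = T
¬((¬(R ∨ Q) ↔ ¬(S ⊕ (Q ⊕ S))) ↔ ((R → S) ⊕ R)) = ¬T = F
((((Q ⊕ R) ↔ (S ↔ R)) ↔ R) ⊕ (S ∧ Q)) ↔ ¬((¬(R ∨ Q) ↔ ¬(S ⊕ (Q ⊕ S))) ↔ ((R → S) ⊕ R)) = T ↔ F = F
(S → R) ⊕ (((((Q ⊕ R) ↔ (S ↔ R)) ↔ R) ⊕ (S ∧ Q)) ↔ ¬((¬(R ∨ Q) ↔ ¬(S ⊕ (Q ⊕ S))) ↔ ((R → S) ⊕ R))) = T ⊕ F = T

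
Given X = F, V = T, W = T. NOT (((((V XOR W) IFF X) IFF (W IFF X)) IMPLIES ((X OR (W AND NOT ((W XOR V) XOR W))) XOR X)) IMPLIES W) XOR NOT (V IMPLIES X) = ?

T

Substituting X=F, V=T, W=T:
V XOR W = T XOR T = F
(V XOR W) IFF X = F IFF F = T
W IFF X = T IFF F = F
((V XOR W) IFF X) IFF (W IFF X) = T IFF F = F
W XOR V = T XOR T = F
(W XOR V) XOR W = F XOR T = T
NOT ((W XOR V) XOR W) = NOT T = F
W AND NOT ((W XOR V) XOR W) = T AND F = F
X OR (W AND NOT ((W XOR V) XOR W)) = F OR F = F
(X OR (W AND NOT ((W XOR V) XOR W))) XOR X = F XOR F = F
(((V XOR W) IFF X) IFF (W IFF X)) IMPLIES ((X OR (W AND NOT ((W XOR V) XOR W))) XOR X) = F IMPLIES F = T
((((V XOR W) IFF X) IFF (W IFF X)) IMPLIES ((X OR (W AND NOT ((W XOR V) XOR W))) XOR X)) IMPLIES W = T IMPLIES T = T
NOT (((((V XOR W) IFF X) IFF (W IFF X)) IMPLIES ((X OR (W AND NOT ((W XOR V) XOR W))) XOR X)) IMPLIES W) = NOT T = F
V IMPLIES X = T IMPLIES F = F
NOT (V IMPLIES X) = NOT F = T
NOT (((((V XOR W) IFF X) IFF (W IFF X)) IMPLIES ((X OR (W AND NOT ((W XOR V) XOR W))) XOR X)) IMPLIES W) XOR NOT (V IMPLIES X) = F XOR T = T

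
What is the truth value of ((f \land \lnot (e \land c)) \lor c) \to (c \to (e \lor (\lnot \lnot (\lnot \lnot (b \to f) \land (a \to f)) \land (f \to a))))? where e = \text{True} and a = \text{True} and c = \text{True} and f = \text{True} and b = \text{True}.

e \land c = \text{True} \land \text{True} = \text{True}
\lnot (e \land c) = \lnot \text{True} = \text{False}
f \land \lnot (e \land c) = \text{True} \land \text{False} = \text{False}
(f \land \lnot (e \land c)) \lor c = \text{False} \lor \text{True} = \text{True}
b \to f = \text{True} \to \text{True} = \text{True}
\lnot (b \to f) = \lnot \text{True} = \text{False}
\lnot \lnot (b \to f) = \lnot \text{False} = \text{True}
a \to f = \text{True} \to \text{True} = \text{True}
\lnot \lnot (b \to f) \land (a \to f) = \text{True} \land \text{True} = \text{True}
\lnot (\lnot \lnot (b \to f) \land (a \to f)) = \lnot \text{True} = \text{False}
\lnot \lnot (\lnot \lnot (b \to f) \land (a \to f)) = \lnot \text{False} = \text{True}
f \to a = \text{True} \to \text{True} = \text{True}
\lnot \lnot (\lnot \lnot (b \to f) \land (a \to f)) \land (f \to a) = \text{True} \land \text{True} = \text{True}
e \lor (\lnot \lnot (\lnot \lnot (b \to f) \land (a \to f)) \land (f \to a)) = \text{True} \lor \text{True} = \text{True}
c \to (e \lor (\lnot \lnot (\lnot \lnot (b \to f) \land (a \to f)) \land (f \to a))) = \text{True} \to \text{True} = \text{True}
((f \land \lnot (e \land c)) \lor c) \to (c \to (e \lor (\lnot \lnot (\lnot \lnot (b \to f) \land (a \to f)) \land (f \to a)))) = \text{True} \to \text{True} = \text{True}

\text{True}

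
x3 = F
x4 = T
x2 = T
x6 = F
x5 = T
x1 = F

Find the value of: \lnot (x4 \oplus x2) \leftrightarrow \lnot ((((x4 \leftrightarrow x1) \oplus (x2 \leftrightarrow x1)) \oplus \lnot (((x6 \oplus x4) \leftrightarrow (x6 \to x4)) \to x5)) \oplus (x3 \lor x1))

T

x4 \oplus x2 = T \oplus T = F
\lnot (x4 \oplus x2) = \lnot F = T
x4 \leftrightarrow x1 = T \leftrightarrow F = F
x2 \leftrightarrow x1 = T \leftrightarrow F = F
(x4 \leftrightarrow x1) \oplus (x2 \leftrightarrow x1) = F \oplus F = F
x6 \oplus x4 = F \oplus T = T
x6 \to x4 = F \to T = T
(x6 \oplus x4) \leftrightarrow (x6 \to x4) = T \leftrightarrow T = T
((x6 \oplus x4) \leftrightarrow (x6 \to x4)) \to x5 = T \to T = T
\lnot (((x6 \oplus x4) \leftrightarrow (x6 \to x4)) \to x5) = \lnot T = F
((x4 \leftrightarrow x1) \oplus (x2 \leftrightarrow x1)) \oplus \lnot (((x6 \oplus x4) \leftrightarrow (x6 \to x4)) \to x5) = F \oplus F = F
x3 \lor x1 = F \lor F = F
(((x4 \leftrightarrow x1) \oplus (x2 \leftrightarrow x1)) \oplus \lnot (((x6 \oplus x4) \leftrightarrow (x6 \to x4)) \to x5)) \oplus (x3 \lor x1) = F \oplus F = F
\lnot ((((x4 \leftrightarrow x1) \oplus (x2 \leftrightarrow x1)) \oplus \lnot (((x6 \oplus x4) \leftrightarrow (x6 \to x4)) \to x5)) \oplus (x3 \lor x1)) = \lnot F = T
\lnot (x4 \oplus x2) \leftrightarrow \lnot ((((x4 \leftrightarrow x1) \oplus (x2 \leftrightarrow x1)) \oplus \lnot (((x6 \oplus x4) \leftrightarrow (x6 \to x4)) \to x5)) \oplus (x3 \lor x1)) = T \leftrightarrow T = T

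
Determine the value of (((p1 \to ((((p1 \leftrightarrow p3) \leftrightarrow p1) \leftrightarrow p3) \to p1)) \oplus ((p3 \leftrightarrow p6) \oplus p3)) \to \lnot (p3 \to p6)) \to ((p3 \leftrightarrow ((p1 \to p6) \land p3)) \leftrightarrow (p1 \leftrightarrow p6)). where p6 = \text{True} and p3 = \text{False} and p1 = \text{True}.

Substituting p6=\text{True}, p3=\text{False}, p1=\text{True}:
p1 \leftrightarrow p3 = \text{True} \leftrightarrow \text{False} = \text{False}
(p1 \leftrightarrow p3) \leftrightarrow p1 = \text{False} \leftrightarrow \text{True} = \text{False}
((p1 \leftrightarrow p3) \leftrightarrow p1) \leftrightarrow p3 = \text{False} \leftrightarrow \text{False} = \text{True}
(((p1 \leftrightarrow p3) \leftrightarrow p1) \leftrightarrow p3) \to p1 = \text{True} \to \text{True} = \text{True}
p1 \to ((((p1 \leftrightarrow p3) \leftrightarrow p1) \leftrightarrow p3) \to p1) = \text{True} \to \text{True} = \text{True}
p3 \leftrightarrow p6 = \text{False} \leftrightarrow \text{True} = \text{False}
(p3 \leftrightarrow p6) \oplus p3 = \text{False} \oplus \text{False} = \text{False}
(p1 \to ((((p1 \leftrightarrow p3) \leftrightarrow p1) \leftrightarrow p3) \to p1)) \oplus ((p3 \leftrightarrow p6) \oplus p3) = \text{True} \oplus \text{False} = \text{True}
p3 \to p6 = \text{False} \to \text{True} = \text{True}
\lnot (p3 \to p6) = \lnot \text{True} = \text{False}
((p1 \to ((((p1 \leftrightarrow p3) \leftrightarrow p1) \leftrightarrow p3) \to p1)) \oplus ((p3 \leftrightarrow p6) \oplus p3)) \to \lnot (p3 \to p6) = \text{True} \to \text{False} = \text{False}
p1 \to p6 = \text{True} \to \text{True} = \text{True}
(p1 \to p6) \land p3 = \text{True} \land \text{False} = \text{False}
p3 \leftrightarrow ((p1 \to p6) \land p3) = \text{False} \leftrightarrow \text{False} = \text{True}
p1 \leftrightarrow p6 = \text{True} \leftrightarrow \text{True} = \text{True}
(p3 \leftrightarrow ((p1 \to p6) \land p3)) \leftrightarrow (p1 \leftrightarrow p6) = \text{True} \leftrightarrow \text{True} = \text{True}
(((p1 \to ((((p1 \leftrightarrow p3) \leftrightarrow p1) \leftrightarrow p3) \to p1)) \oplus ((p3 \leftrightarrow p6) \oplus p3)) \to \lnot (p3 \to p6)) \to ((p3 \leftrightarrow ((p1 \to p6) \land p3)) \leftrightarrow (p1 \leftrightarrow p6)) = \text{False} \to \text{True} = \text{True}

\text{True}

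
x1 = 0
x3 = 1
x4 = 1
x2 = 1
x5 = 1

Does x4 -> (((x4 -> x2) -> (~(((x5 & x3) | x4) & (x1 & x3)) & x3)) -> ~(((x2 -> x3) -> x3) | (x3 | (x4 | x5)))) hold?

Substituting x1=0, x3=1, x4=1, x2=1, x5=1:
x4 -> x2 = 1 -> 1 = 1
x5 & x3 = 1 & 1 = 1
(x5 & x3) | x4 = 1 | 1 = 1
x1 & x3 = 0 & 1 = 0
((x5 & x3) | x4) & (x1 & x3) = 1 & 0 = 0
~(((x5 & x3) | x4) & (x1 & x3)) = ~0 = 1
~(((x5 & x3) | x4) & (x1 & x3)) & x3 = 1 & 1 = 1
(x4 -> x2) -> (~(((x5 & x3) | x4) & (x1 & x3)) & x3) = 1 -> 1 = 1
x2 -> x3 = 1 -> 1 = 1
(x2 -> x3) -> x3 = 1 -> 1 = 1
x4 | x5 = 1 | 1 = 1
x3 | (x4 | x5) = 1 | 1 = 1
((x2 -> x3) -> x3) | (x3 | (x4 | x5)) = 1 | 1 = 1
~(((x2 -> x3) -> x3) | (x3 | (x4 | x5))) = ~1 = 0
((x4 -> x2) -> (~(((x5 & x3) | x4) & (x1 & x3)) & x3)) -> ~(((x2 -> x3) -> x3) | (x3 | (x4 | x5))) = 1 -> 0 = 0
x4 -> (((x4 -> x2) -> (~(((x5 & x3) | x4) & (x1 & x3)) & x3)) -> ~(((x2 -> x3) -> x3) | (x3 | (x4 | x5)))) = 1 -> 0 = 0

0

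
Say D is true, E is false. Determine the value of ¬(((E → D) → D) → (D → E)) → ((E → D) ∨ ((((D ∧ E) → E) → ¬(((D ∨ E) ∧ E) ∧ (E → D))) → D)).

E → D = False → True = True
(E → D) → D = True → True = True
D → E = True → False = False
((E → D) → D) → (D → E) = True → False = False
¬(((E → D) → D) → (D → E)) = ¬False = True
E → D = False → True = True
D ∧ E = True ∧ False = False
(D ∧ E) → E = False → False = True
D ∨ E = True ∨ False = True
(D ∨ E) ∧ E = True ∧ False = False
E → D = False → True = True
((D ∨ E) ∧ E) ∧ (E → D) = False ∧ True = False
¬(((D ∨ E) ∧ E) ∧ (E → D)) = ¬False = True
((D ∧ E) → E) → ¬(((D ∨ E) ∧ E) ∧ (E → D)) = True → True = True
(((D ∧ E) → E) → ¬(((D ∨ E) ∧ E) ∧ (E → D))) → D = True → True = True
(E → D) ∨ ((((D ∧ E) → E) → ¬(((D ∨ E) ∧ E) ∧ (E → D))) → D) = True ∨ True = True
¬(((E → D) → D) → (D → E)) → ((E → D) ∨ ((((D ∧ E) → E) → ¬(((D ∨ E) ∧ E) ∧ (E → D))) → D)) = True → True = True

True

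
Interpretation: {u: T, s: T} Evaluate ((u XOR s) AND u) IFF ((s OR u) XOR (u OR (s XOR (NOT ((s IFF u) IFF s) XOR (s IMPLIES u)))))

T

Substituting u=T, s=T:
u XOR s = T XOR T = F
(u XOR s) AND u = F AND T = F
s OR u = T OR T = T
s IFF u = T IFF T = T
(s IFF u) IFF s = T IFF T = T
NOT ((s IFF u) IFF s) = NOT T = F
s IMPLIES u = T IMPLIES T = T
NOT ((s IFF u) IFF s) XOR (s IMPLIES u) = F XOR T = T
s XOR (NOT ((s IFF u) IFF s) XOR (s IMPLIES u)) = T XOR T = F
u OR (s XOR (NOT ((s IFF u) IFF s) XOR (s IMPLIES u))) = T OR F = T
(s OR u) XOR (u OR (s XOR (NOT ((s IFF u) IFF s) XOR (s IMPLIES u)))) = T XOR T = F
((u XOR s) AND u) IFF ((s OR u) XOR (u OR (s XOR (NOT ((s IFF u) IFF s) XOR (s IMPLIES u))))) = F IFF F = T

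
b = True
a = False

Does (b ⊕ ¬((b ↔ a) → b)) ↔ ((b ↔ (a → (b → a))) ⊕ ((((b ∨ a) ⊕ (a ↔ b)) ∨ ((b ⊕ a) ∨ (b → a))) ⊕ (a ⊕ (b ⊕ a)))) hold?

True

b ↔ a = True ↔ False = False
(b ↔ a) → b = False → True = True
¬((b ↔ a) → b) = ¬True = False
b ⊕ ¬((b ↔ a) → b) = True ⊕ False = True
b → a = True → False = False
a → (b → a) = False → False = True
b ↔ (a → (b → a)) = True ↔ True = True
b ∨ a = True ∨ False = True
a ↔ b = False ↔ True = False
(b ∨ a) ⊕ (a ↔ b) = True ⊕ False = True
b ⊕ a = True ⊕ False = True
b → a = True → False = False
(b ⊕ a) ∨ (b → a) = True ∨ False = True
((b ∨ a) ⊕ (a ↔ b)) ∨ ((b ⊕ a) ∨ (b → a)) = True ∨ True = True
b ⊕ a = True ⊕ False = True
a ⊕ (b ⊕ a) = False ⊕ True = True
(((b ∨ a) ⊕ (a ↔ b)) ∨ ((b ⊕ a) ∨ (b → a))) ⊕ (a ⊕ (b ⊕ a)) = True ⊕ True = False
(b ↔ (a → (b → a))) ⊕ ((((b ∨ a) ⊕ (a ↔ b)) ∨ ((b ⊕ a) ∨ (b → a))) ⊕ (a ⊕ (b ⊕ a))) = True ⊕ False = True
(b ⊕ ¬((b ↔ a) → b)) ↔ ((b ↔ (a → (b → a))) ⊕ ((((b ∨ a) ⊕ (a ↔ b)) ∨ ((b ⊕ a) ∨ (b → a))) ⊕ (a ⊕ (b ⊕ a)))) = True ↔ True = True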